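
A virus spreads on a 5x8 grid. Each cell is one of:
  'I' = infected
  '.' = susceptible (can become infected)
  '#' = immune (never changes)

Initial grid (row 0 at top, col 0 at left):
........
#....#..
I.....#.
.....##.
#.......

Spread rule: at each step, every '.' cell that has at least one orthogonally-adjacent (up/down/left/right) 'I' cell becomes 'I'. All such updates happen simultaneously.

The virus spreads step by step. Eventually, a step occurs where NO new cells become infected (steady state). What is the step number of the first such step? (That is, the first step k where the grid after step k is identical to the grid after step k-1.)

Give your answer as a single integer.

Step 0 (initial): 1 infected
Step 1: +2 new -> 3 infected
Step 2: +3 new -> 6 infected
Step 3: +5 new -> 11 infected
Step 4: +6 new -> 17 infected
Step 5: +5 new -> 22 infected
Step 6: +2 new -> 24 infected
Step 7: +2 new -> 26 infected
Step 8: +2 new -> 28 infected
Step 9: +3 new -> 31 infected
Step 10: +2 new -> 33 infected
Step 11: +1 new -> 34 infected
Step 12: +0 new -> 34 infected

Answer: 12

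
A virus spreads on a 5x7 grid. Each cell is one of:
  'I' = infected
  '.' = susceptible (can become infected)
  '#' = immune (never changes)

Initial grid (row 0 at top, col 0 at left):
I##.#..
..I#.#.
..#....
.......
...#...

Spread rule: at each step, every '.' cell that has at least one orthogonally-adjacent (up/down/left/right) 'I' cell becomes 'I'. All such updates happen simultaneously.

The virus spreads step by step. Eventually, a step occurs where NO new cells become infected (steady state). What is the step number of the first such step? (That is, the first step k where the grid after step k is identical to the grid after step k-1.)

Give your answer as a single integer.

Answer: 13

Derivation:
Step 0 (initial): 2 infected
Step 1: +2 new -> 4 infected
Step 2: +2 new -> 6 infected
Step 3: +2 new -> 8 infected
Step 4: +3 new -> 11 infected
Step 5: +2 new -> 13 infected
Step 6: +2 new -> 15 infected
Step 7: +3 new -> 18 infected
Step 8: +4 new -> 22 infected
Step 9: +2 new -> 24 infected
Step 10: +1 new -> 25 infected
Step 11: +1 new -> 26 infected
Step 12: +1 new -> 27 infected
Step 13: +0 new -> 27 infected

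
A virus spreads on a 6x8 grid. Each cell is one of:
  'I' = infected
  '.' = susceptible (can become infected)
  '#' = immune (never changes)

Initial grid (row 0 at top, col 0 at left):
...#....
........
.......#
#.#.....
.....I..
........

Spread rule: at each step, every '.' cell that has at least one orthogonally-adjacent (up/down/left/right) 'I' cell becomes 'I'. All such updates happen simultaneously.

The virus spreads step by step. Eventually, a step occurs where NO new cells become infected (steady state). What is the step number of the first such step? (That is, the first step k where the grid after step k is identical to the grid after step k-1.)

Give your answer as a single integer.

Step 0 (initial): 1 infected
Step 1: +4 new -> 5 infected
Step 2: +7 new -> 12 infected
Step 3: +8 new -> 20 infected
Step 4: +6 new -> 26 infected
Step 5: +8 new -> 34 infected
Step 6: +4 new -> 38 infected
Step 7: +3 new -> 41 infected
Step 8: +2 new -> 43 infected
Step 9: +1 new -> 44 infected
Step 10: +0 new -> 44 infected

Answer: 10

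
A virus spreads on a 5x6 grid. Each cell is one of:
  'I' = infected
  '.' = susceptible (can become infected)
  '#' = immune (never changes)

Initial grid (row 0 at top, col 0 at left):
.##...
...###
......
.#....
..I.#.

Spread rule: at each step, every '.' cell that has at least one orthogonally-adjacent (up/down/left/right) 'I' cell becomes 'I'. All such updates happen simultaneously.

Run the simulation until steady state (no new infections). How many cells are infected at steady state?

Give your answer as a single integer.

Answer: 20

Derivation:
Step 0 (initial): 1 infected
Step 1: +3 new -> 4 infected
Step 2: +3 new -> 7 infected
Step 3: +5 new -> 12 infected
Step 4: +4 new -> 16 infected
Step 5: +3 new -> 19 infected
Step 6: +1 new -> 20 infected
Step 7: +0 new -> 20 infected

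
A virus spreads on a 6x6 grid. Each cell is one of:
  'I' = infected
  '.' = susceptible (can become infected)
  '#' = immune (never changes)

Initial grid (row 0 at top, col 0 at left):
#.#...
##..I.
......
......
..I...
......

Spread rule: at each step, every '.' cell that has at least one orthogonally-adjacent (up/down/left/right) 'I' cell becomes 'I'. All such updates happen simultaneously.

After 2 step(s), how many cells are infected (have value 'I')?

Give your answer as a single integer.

Answer: 23

Derivation:
Step 0 (initial): 2 infected
Step 1: +8 new -> 10 infected
Step 2: +13 new -> 23 infected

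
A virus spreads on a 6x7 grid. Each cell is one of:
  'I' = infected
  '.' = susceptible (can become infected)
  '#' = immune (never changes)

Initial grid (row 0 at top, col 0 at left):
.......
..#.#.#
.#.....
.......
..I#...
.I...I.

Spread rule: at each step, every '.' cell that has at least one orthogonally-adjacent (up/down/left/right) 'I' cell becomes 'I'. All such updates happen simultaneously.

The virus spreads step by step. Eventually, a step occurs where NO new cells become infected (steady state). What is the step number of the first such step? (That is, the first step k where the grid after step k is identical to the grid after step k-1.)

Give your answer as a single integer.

Answer: 8

Derivation:
Step 0 (initial): 3 infected
Step 1: +7 new -> 10 infected
Step 2: +8 new -> 18 infected
Step 3: +5 new -> 23 infected
Step 4: +5 new -> 28 infected
Step 5: +3 new -> 31 infected
Step 6: +5 new -> 36 infected
Step 7: +1 new -> 37 infected
Step 8: +0 new -> 37 infected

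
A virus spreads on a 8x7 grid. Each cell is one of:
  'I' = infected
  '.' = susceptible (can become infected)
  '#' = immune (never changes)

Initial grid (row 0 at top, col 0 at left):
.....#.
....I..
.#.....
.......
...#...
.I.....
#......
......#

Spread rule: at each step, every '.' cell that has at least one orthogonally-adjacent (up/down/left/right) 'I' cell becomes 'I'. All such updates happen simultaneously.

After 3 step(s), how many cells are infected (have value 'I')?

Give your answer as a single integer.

Step 0 (initial): 2 infected
Step 1: +8 new -> 10 infected
Step 2: +12 new -> 22 infected
Step 3: +14 new -> 36 infected

Answer: 36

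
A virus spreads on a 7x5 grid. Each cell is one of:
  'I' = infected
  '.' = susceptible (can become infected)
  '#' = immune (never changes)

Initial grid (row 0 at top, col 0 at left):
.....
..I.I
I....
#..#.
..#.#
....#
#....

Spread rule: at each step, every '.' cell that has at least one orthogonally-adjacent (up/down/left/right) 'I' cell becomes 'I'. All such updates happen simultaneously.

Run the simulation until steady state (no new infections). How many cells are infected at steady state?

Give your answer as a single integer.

Step 0 (initial): 3 infected
Step 1: +8 new -> 11 infected
Step 2: +7 new -> 18 infected
Step 3: +1 new -> 19 infected
Step 4: +2 new -> 21 infected
Step 5: +3 new -> 24 infected
Step 6: +2 new -> 26 infected
Step 7: +2 new -> 28 infected
Step 8: +1 new -> 29 infected
Step 9: +0 new -> 29 infected

Answer: 29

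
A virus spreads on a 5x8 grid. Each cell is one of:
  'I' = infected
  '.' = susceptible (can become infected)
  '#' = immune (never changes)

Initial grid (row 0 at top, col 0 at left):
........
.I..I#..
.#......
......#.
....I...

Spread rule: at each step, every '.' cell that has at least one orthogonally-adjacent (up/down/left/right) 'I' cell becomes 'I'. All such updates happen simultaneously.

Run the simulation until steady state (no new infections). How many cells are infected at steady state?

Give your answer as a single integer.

Answer: 37

Derivation:
Step 0 (initial): 3 infected
Step 1: +9 new -> 12 infected
Step 2: +12 new -> 24 infected
Step 3: +6 new -> 30 infected
Step 4: +6 new -> 36 infected
Step 5: +1 new -> 37 infected
Step 6: +0 new -> 37 infected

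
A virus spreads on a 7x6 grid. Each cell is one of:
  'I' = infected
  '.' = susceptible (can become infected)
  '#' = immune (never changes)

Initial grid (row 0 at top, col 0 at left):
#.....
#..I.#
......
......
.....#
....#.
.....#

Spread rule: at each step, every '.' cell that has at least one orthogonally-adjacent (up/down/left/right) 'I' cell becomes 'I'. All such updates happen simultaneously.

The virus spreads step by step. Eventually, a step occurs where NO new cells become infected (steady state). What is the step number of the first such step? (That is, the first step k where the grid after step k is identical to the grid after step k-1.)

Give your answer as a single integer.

Answer: 9

Derivation:
Step 0 (initial): 1 infected
Step 1: +4 new -> 5 infected
Step 2: +6 new -> 11 infected
Step 3: +7 new -> 18 infected
Step 4: +6 new -> 24 infected
Step 5: +4 new -> 28 infected
Step 6: +4 new -> 32 infected
Step 7: +2 new -> 34 infected
Step 8: +1 new -> 35 infected
Step 9: +0 new -> 35 infected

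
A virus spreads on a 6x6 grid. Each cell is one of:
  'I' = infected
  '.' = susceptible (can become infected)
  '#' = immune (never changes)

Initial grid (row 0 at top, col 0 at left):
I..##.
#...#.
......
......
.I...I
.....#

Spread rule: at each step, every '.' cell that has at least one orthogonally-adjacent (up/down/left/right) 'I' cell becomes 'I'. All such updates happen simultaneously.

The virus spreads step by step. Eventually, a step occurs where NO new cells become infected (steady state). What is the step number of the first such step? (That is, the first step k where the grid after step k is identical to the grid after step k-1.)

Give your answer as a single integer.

Step 0 (initial): 3 infected
Step 1: +7 new -> 10 infected
Step 2: +11 new -> 21 infected
Step 3: +7 new -> 28 infected
Step 4: +3 new -> 31 infected
Step 5: +0 new -> 31 infected

Answer: 5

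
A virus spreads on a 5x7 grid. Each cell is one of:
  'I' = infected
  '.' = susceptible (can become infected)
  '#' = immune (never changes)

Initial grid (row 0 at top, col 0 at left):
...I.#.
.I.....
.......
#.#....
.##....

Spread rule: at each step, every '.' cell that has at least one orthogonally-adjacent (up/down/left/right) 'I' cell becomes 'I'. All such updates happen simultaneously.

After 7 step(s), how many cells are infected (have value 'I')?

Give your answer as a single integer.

Answer: 29

Derivation:
Step 0 (initial): 2 infected
Step 1: +7 new -> 9 infected
Step 2: +6 new -> 15 infected
Step 3: +3 new -> 18 infected
Step 4: +4 new -> 22 infected
Step 5: +4 new -> 26 infected
Step 6: +2 new -> 28 infected
Step 7: +1 new -> 29 infected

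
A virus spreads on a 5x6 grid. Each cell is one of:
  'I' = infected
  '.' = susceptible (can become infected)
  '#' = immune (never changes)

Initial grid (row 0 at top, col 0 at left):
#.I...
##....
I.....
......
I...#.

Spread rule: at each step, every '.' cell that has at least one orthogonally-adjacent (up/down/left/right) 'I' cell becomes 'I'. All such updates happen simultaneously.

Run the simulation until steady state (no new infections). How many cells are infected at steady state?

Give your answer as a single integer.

Step 0 (initial): 3 infected
Step 1: +6 new -> 9 infected
Step 2: +5 new -> 14 infected
Step 3: +5 new -> 19 infected
Step 4: +3 new -> 22 infected
Step 5: +2 new -> 24 infected
Step 6: +1 new -> 25 infected
Step 7: +1 new -> 26 infected
Step 8: +0 new -> 26 infected

Answer: 26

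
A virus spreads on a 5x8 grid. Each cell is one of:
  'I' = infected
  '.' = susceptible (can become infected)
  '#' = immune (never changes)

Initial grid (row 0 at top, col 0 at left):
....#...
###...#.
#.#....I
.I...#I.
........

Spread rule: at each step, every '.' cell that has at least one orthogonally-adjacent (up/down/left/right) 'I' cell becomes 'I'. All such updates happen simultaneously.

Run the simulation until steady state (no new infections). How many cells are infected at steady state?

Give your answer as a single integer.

Step 0 (initial): 3 infected
Step 1: +8 new -> 11 infected
Step 2: +7 new -> 18 infected
Step 3: +7 new -> 25 infected
Step 4: +3 new -> 28 infected
Step 5: +1 new -> 29 infected
Step 6: +1 new -> 30 infected
Step 7: +1 new -> 31 infected
Step 8: +1 new -> 32 infected
Step 9: +0 new -> 32 infected

Answer: 32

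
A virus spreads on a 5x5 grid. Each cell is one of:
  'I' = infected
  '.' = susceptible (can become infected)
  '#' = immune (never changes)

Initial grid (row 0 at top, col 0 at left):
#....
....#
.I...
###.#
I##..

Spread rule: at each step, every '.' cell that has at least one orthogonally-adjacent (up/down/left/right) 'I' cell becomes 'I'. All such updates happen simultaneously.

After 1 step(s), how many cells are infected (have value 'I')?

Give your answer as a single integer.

Answer: 5

Derivation:
Step 0 (initial): 2 infected
Step 1: +3 new -> 5 infected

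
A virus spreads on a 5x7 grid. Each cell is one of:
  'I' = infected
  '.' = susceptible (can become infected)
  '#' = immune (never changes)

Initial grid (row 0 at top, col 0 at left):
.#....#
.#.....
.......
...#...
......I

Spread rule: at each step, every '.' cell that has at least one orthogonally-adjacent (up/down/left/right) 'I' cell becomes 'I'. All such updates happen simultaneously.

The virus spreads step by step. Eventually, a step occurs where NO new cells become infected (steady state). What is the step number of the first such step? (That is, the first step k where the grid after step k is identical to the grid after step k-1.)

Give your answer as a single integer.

Step 0 (initial): 1 infected
Step 1: +2 new -> 3 infected
Step 2: +3 new -> 6 infected
Step 3: +4 new -> 10 infected
Step 4: +3 new -> 13 infected
Step 5: +5 new -> 18 infected
Step 6: +5 new -> 23 infected
Step 7: +4 new -> 27 infected
Step 8: +2 new -> 29 infected
Step 9: +1 new -> 30 infected
Step 10: +1 new -> 31 infected
Step 11: +0 new -> 31 infected

Answer: 11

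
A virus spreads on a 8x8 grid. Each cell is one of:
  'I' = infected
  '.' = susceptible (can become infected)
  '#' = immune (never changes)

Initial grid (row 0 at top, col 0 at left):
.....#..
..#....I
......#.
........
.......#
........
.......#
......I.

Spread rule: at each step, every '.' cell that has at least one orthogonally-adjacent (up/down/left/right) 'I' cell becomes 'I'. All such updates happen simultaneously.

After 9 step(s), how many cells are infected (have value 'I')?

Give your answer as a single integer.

Answer: 59

Derivation:
Step 0 (initial): 2 infected
Step 1: +6 new -> 8 infected
Step 2: +6 new -> 14 infected
Step 3: +8 new -> 22 infected
Step 4: +8 new -> 30 infected
Step 5: +7 new -> 37 infected
Step 6: +7 new -> 44 infected
Step 7: +6 new -> 50 infected
Step 8: +6 new -> 56 infected
Step 9: +3 new -> 59 infected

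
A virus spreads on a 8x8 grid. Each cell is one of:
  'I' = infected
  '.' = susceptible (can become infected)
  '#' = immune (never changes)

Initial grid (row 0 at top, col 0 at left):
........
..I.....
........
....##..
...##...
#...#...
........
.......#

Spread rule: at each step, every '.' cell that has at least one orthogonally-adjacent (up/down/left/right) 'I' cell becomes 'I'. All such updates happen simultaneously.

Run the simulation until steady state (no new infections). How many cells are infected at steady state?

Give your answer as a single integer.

Step 0 (initial): 1 infected
Step 1: +4 new -> 5 infected
Step 2: +7 new -> 12 infected
Step 3: +8 new -> 20 infected
Step 4: +6 new -> 26 infected
Step 5: +7 new -> 33 infected
Step 6: +6 new -> 39 infected
Step 7: +6 new -> 45 infected
Step 8: +6 new -> 51 infected
Step 9: +4 new -> 55 infected
Step 10: +2 new -> 57 infected
Step 11: +0 new -> 57 infected

Answer: 57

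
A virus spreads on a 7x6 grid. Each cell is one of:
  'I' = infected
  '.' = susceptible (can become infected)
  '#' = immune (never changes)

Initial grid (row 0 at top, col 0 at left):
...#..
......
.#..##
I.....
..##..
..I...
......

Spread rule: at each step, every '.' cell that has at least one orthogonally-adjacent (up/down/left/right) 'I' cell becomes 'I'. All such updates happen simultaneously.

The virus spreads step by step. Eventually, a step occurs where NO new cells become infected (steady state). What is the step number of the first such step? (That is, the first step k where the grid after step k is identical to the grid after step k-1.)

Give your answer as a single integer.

Answer: 9

Derivation:
Step 0 (initial): 2 infected
Step 1: +6 new -> 8 infected
Step 2: +7 new -> 15 infected
Step 3: +8 new -> 23 infected
Step 4: +6 new -> 29 infected
Step 5: +3 new -> 32 infected
Step 6: +1 new -> 33 infected
Step 7: +2 new -> 35 infected
Step 8: +1 new -> 36 infected
Step 9: +0 new -> 36 infected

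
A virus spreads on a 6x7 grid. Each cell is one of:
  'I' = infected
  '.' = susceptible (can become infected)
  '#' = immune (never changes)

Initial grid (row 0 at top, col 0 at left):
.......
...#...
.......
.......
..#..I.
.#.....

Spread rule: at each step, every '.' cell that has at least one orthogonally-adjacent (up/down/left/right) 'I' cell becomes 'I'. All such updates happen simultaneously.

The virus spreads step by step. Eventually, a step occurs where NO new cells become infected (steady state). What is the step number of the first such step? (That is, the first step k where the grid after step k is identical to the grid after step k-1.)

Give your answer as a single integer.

Step 0 (initial): 1 infected
Step 1: +4 new -> 5 infected
Step 2: +6 new -> 11 infected
Step 3: +5 new -> 16 infected
Step 4: +6 new -> 22 infected
Step 5: +4 new -> 26 infected
Step 6: +5 new -> 31 infected
Step 7: +4 new -> 35 infected
Step 8: +3 new -> 38 infected
Step 9: +1 new -> 39 infected
Step 10: +0 new -> 39 infected

Answer: 10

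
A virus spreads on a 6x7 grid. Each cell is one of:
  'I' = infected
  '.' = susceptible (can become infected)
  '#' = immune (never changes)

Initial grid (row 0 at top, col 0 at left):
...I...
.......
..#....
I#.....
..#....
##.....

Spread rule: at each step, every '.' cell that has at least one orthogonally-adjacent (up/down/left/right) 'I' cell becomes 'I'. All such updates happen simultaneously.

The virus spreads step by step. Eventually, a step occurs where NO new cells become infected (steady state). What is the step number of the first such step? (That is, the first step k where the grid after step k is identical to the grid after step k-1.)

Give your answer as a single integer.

Answer: 9

Derivation:
Step 0 (initial): 2 infected
Step 1: +5 new -> 7 infected
Step 2: +8 new -> 15 infected
Step 3: +6 new -> 21 infected
Step 4: +5 new -> 26 infected
Step 5: +4 new -> 30 infected
Step 6: +4 new -> 34 infected
Step 7: +2 new -> 36 infected
Step 8: +1 new -> 37 infected
Step 9: +0 new -> 37 infected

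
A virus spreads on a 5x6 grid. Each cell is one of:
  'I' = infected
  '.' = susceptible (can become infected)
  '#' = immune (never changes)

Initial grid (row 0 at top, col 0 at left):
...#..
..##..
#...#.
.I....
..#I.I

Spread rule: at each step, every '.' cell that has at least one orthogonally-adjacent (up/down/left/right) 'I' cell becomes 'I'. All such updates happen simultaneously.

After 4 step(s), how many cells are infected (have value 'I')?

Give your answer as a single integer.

Answer: 23

Derivation:
Step 0 (initial): 3 infected
Step 1: +7 new -> 10 infected
Step 2: +6 new -> 16 infected
Step 3: +3 new -> 19 infected
Step 4: +4 new -> 23 infected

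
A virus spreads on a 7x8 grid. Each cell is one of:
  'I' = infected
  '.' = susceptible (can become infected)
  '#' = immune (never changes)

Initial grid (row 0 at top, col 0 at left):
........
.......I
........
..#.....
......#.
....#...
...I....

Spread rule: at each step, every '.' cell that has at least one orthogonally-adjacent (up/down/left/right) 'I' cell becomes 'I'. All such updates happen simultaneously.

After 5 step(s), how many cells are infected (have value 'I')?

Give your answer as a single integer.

Answer: 45

Derivation:
Step 0 (initial): 2 infected
Step 1: +6 new -> 8 infected
Step 2: +8 new -> 16 infected
Step 3: +12 new -> 28 infected
Step 4: +12 new -> 40 infected
Step 5: +5 new -> 45 infected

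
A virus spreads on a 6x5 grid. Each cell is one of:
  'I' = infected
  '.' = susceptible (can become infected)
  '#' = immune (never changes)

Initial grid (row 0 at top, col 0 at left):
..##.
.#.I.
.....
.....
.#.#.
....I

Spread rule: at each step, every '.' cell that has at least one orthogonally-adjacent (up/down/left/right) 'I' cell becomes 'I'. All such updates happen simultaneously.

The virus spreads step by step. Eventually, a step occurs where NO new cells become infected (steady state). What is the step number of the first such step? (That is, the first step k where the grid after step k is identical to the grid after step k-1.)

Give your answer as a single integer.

Step 0 (initial): 2 infected
Step 1: +5 new -> 7 infected
Step 2: +6 new -> 13 infected
Step 3: +4 new -> 17 infected
Step 4: +3 new -> 20 infected
Step 5: +3 new -> 23 infected
Step 6: +1 new -> 24 infected
Step 7: +1 new -> 25 infected
Step 8: +0 new -> 25 infected

Answer: 8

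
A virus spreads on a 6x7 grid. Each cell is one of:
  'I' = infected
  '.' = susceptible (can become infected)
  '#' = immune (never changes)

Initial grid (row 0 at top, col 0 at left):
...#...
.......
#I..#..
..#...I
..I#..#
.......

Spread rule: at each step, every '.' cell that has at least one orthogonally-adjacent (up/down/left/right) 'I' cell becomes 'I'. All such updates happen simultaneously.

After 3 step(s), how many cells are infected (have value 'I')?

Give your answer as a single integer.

Answer: 32

Derivation:
Step 0 (initial): 3 infected
Step 1: +7 new -> 10 infected
Step 2: +12 new -> 22 infected
Step 3: +10 new -> 32 infected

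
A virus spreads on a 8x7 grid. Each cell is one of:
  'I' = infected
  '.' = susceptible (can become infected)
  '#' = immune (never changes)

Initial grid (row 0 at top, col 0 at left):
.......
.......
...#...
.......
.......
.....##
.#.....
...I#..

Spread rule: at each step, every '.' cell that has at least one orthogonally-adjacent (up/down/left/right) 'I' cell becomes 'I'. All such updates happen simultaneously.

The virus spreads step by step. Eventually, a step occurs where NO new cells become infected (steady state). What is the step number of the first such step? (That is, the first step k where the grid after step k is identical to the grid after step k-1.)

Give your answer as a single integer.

Step 0 (initial): 1 infected
Step 1: +2 new -> 3 infected
Step 2: +4 new -> 7 infected
Step 3: +5 new -> 12 infected
Step 4: +7 new -> 19 infected
Step 5: +6 new -> 25 infected
Step 6: +6 new -> 31 infected
Step 7: +6 new -> 37 infected
Step 8: +7 new -> 44 infected
Step 9: +5 new -> 49 infected
Step 10: +2 new -> 51 infected
Step 11: +0 new -> 51 infected

Answer: 11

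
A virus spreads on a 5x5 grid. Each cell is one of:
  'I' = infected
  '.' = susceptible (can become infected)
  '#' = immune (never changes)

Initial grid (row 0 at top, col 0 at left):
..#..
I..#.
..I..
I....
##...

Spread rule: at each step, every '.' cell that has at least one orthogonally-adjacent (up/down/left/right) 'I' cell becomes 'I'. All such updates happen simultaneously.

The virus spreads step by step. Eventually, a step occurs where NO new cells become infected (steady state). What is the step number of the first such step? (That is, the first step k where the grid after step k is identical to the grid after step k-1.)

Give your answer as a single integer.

Step 0 (initial): 3 infected
Step 1: +8 new -> 11 infected
Step 2: +4 new -> 15 infected
Step 3: +3 new -> 18 infected
Step 4: +2 new -> 20 infected
Step 5: +1 new -> 21 infected
Step 6: +0 new -> 21 infected

Answer: 6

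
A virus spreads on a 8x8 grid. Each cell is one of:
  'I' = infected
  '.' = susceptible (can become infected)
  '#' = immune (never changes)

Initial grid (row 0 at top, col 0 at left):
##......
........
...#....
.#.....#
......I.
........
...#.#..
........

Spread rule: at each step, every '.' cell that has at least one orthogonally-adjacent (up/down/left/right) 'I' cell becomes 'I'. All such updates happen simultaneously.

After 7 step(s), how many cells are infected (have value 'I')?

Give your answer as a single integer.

Step 0 (initial): 1 infected
Step 1: +4 new -> 5 infected
Step 2: +6 new -> 11 infected
Step 3: +8 new -> 19 infected
Step 4: +10 new -> 29 infected
Step 5: +7 new -> 36 infected
Step 6: +7 new -> 43 infected
Step 7: +7 new -> 50 infected

Answer: 50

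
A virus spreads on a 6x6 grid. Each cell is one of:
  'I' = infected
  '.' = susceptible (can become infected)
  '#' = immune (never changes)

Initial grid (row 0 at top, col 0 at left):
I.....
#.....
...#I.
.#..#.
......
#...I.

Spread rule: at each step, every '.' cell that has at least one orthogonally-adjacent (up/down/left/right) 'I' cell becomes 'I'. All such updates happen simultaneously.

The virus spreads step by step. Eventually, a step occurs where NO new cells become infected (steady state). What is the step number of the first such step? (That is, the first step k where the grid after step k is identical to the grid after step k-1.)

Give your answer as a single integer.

Step 0 (initial): 3 infected
Step 1: +6 new -> 9 infected
Step 2: +9 new -> 18 infected
Step 3: +7 new -> 25 infected
Step 4: +4 new -> 29 infected
Step 5: +2 new -> 31 infected
Step 6: +0 new -> 31 infected

Answer: 6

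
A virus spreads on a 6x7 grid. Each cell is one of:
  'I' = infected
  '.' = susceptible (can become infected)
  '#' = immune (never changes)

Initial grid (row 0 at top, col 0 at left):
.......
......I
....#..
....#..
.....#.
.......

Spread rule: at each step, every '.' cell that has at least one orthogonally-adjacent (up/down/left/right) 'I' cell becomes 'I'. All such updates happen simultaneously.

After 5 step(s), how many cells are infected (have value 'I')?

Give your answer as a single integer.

Answer: 21

Derivation:
Step 0 (initial): 1 infected
Step 1: +3 new -> 4 infected
Step 2: +4 new -> 8 infected
Step 3: +4 new -> 12 infected
Step 4: +4 new -> 16 infected
Step 5: +5 new -> 21 infected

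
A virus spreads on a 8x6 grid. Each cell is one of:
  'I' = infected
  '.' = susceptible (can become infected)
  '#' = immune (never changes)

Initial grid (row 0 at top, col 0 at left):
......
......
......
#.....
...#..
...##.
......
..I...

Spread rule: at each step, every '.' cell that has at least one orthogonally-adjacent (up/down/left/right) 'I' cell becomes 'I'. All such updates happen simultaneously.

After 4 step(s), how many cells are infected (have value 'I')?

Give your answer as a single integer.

Step 0 (initial): 1 infected
Step 1: +3 new -> 4 infected
Step 2: +5 new -> 9 infected
Step 3: +5 new -> 14 infected
Step 4: +4 new -> 18 infected

Answer: 18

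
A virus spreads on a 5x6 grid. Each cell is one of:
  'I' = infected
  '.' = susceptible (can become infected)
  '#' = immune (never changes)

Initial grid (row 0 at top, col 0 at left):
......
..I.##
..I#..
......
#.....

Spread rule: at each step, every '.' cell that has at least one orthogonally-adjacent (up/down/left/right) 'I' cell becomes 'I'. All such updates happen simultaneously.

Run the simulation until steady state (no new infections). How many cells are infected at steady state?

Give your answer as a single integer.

Step 0 (initial): 2 infected
Step 1: +5 new -> 7 infected
Step 2: +7 new -> 14 infected
Step 3: +6 new -> 20 infected
Step 4: +4 new -> 24 infected
Step 5: +2 new -> 26 infected
Step 6: +0 new -> 26 infected

Answer: 26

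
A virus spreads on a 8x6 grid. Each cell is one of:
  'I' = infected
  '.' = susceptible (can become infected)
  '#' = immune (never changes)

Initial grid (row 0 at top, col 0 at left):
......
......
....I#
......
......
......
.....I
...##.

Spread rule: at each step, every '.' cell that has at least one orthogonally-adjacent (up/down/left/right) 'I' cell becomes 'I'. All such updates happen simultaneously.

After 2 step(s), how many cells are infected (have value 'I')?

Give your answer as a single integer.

Step 0 (initial): 2 infected
Step 1: +6 new -> 8 infected
Step 2: +10 new -> 18 infected

Answer: 18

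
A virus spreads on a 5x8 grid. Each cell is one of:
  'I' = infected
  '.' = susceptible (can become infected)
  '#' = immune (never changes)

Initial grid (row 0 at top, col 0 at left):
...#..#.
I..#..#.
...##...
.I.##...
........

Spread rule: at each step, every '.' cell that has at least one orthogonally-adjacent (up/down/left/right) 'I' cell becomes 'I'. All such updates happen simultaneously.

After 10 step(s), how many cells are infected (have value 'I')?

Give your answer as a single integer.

Answer: 31

Derivation:
Step 0 (initial): 2 infected
Step 1: +7 new -> 9 infected
Step 2: +5 new -> 14 infected
Step 3: +2 new -> 16 infected
Step 4: +1 new -> 17 infected
Step 5: +1 new -> 18 infected
Step 6: +2 new -> 20 infected
Step 7: +3 new -> 23 infected
Step 8: +3 new -> 26 infected
Step 9: +3 new -> 29 infected
Step 10: +2 new -> 31 infected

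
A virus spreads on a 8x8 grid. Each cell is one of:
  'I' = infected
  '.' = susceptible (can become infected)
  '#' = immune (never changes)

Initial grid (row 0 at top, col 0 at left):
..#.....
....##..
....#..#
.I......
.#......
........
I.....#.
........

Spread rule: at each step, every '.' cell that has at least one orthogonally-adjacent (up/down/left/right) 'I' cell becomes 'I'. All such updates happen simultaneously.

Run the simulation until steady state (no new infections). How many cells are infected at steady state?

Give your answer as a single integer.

Answer: 57

Derivation:
Step 0 (initial): 2 infected
Step 1: +6 new -> 8 infected
Step 2: +9 new -> 17 infected
Step 3: +9 new -> 26 infected
Step 4: +7 new -> 33 infected
Step 5: +7 new -> 40 infected
Step 6: +6 new -> 46 infected
Step 7: +5 new -> 51 infected
Step 8: +4 new -> 55 infected
Step 9: +2 new -> 57 infected
Step 10: +0 new -> 57 infected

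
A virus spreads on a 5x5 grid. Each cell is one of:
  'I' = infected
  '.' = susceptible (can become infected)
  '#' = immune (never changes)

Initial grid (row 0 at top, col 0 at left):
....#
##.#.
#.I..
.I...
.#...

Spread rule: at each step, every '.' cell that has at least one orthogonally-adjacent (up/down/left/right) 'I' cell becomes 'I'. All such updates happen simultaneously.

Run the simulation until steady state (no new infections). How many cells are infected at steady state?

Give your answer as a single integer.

Answer: 19

Derivation:
Step 0 (initial): 2 infected
Step 1: +5 new -> 7 infected
Step 2: +5 new -> 12 infected
Step 3: +5 new -> 17 infected
Step 4: +2 new -> 19 infected
Step 5: +0 new -> 19 infected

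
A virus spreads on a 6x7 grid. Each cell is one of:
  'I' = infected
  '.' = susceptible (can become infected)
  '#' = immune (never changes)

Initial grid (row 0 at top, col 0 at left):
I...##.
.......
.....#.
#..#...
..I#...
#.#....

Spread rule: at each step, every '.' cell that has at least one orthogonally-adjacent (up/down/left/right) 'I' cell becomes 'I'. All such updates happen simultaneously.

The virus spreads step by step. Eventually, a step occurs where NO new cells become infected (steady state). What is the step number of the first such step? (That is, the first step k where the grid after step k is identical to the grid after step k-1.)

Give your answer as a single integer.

Step 0 (initial): 2 infected
Step 1: +4 new -> 6 infected
Step 2: +7 new -> 13 infected
Step 3: +4 new -> 17 infected
Step 4: +2 new -> 19 infected
Step 5: +2 new -> 21 infected
Step 6: +3 new -> 24 infected
Step 7: +4 new -> 28 infected
Step 8: +5 new -> 33 infected
Step 9: +1 new -> 34 infected
Step 10: +0 new -> 34 infected

Answer: 10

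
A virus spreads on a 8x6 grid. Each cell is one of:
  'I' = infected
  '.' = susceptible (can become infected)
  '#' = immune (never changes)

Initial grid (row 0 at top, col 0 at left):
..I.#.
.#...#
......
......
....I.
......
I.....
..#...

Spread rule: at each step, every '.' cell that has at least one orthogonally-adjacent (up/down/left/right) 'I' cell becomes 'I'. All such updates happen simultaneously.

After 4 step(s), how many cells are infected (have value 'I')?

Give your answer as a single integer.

Answer: 43

Derivation:
Step 0 (initial): 3 infected
Step 1: +10 new -> 13 infected
Step 2: +14 new -> 27 infected
Step 3: +12 new -> 39 infected
Step 4: +4 new -> 43 infected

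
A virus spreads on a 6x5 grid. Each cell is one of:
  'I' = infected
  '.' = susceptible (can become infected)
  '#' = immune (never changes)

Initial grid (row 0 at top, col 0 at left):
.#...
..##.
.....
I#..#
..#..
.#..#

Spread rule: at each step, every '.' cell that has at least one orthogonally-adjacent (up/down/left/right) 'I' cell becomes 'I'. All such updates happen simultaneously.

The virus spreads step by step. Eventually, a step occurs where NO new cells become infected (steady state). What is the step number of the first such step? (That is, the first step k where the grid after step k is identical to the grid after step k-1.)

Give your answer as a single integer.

Answer: 10

Derivation:
Step 0 (initial): 1 infected
Step 1: +2 new -> 3 infected
Step 2: +4 new -> 7 infected
Step 3: +3 new -> 10 infected
Step 4: +2 new -> 12 infected
Step 5: +2 new -> 14 infected
Step 6: +2 new -> 16 infected
Step 7: +3 new -> 19 infected
Step 8: +2 new -> 21 infected
Step 9: +1 new -> 22 infected
Step 10: +0 new -> 22 infected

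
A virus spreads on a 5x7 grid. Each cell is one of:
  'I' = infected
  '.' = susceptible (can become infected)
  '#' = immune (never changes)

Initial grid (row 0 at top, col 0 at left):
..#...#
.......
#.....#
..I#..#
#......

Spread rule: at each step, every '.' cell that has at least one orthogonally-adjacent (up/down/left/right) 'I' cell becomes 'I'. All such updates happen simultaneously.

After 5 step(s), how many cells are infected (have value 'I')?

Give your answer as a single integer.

Step 0 (initial): 1 infected
Step 1: +3 new -> 4 infected
Step 2: +6 new -> 10 infected
Step 3: +4 new -> 14 infected
Step 4: +7 new -> 21 infected
Step 5: +5 new -> 26 infected

Answer: 26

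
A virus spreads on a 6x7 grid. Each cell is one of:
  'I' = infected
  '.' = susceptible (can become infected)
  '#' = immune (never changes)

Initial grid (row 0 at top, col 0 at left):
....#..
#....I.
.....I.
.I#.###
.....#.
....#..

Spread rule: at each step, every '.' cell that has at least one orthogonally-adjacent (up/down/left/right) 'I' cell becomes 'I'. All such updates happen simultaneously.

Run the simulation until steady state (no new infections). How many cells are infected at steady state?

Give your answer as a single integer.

Answer: 31

Derivation:
Step 0 (initial): 3 infected
Step 1: +8 new -> 11 infected
Step 2: +9 new -> 20 infected
Step 3: +7 new -> 27 infected
Step 4: +4 new -> 31 infected
Step 5: +0 new -> 31 infected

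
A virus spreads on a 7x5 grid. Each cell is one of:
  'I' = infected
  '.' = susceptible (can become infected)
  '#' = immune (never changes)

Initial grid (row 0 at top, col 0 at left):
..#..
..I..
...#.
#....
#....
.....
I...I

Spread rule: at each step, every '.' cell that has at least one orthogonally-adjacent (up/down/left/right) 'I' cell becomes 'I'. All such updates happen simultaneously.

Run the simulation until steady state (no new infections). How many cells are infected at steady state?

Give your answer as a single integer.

Answer: 31

Derivation:
Step 0 (initial): 3 infected
Step 1: +7 new -> 10 infected
Step 2: +10 new -> 20 infected
Step 3: +11 new -> 31 infected
Step 4: +0 new -> 31 infected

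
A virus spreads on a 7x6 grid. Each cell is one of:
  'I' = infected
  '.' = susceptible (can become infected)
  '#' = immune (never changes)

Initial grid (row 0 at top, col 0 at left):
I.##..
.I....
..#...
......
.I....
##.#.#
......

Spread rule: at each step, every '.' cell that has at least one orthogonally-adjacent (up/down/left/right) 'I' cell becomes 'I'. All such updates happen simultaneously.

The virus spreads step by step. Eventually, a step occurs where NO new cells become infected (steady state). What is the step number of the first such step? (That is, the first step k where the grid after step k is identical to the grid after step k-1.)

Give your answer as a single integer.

Answer: 7

Derivation:
Step 0 (initial): 3 infected
Step 1: +7 new -> 10 infected
Step 2: +6 new -> 16 infected
Step 3: +5 new -> 21 infected
Step 4: +8 new -> 29 infected
Step 5: +5 new -> 34 infected
Step 6: +1 new -> 35 infected
Step 7: +0 new -> 35 infected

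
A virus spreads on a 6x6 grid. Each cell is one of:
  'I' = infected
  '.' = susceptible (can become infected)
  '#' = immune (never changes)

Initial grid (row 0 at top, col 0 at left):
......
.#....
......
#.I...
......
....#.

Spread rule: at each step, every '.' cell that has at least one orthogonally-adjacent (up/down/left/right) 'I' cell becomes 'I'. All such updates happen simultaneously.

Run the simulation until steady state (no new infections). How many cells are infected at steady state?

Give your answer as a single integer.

Answer: 33

Derivation:
Step 0 (initial): 1 infected
Step 1: +4 new -> 5 infected
Step 2: +7 new -> 12 infected
Step 3: +9 new -> 21 infected
Step 4: +7 new -> 28 infected
Step 5: +4 new -> 32 infected
Step 6: +1 new -> 33 infected
Step 7: +0 new -> 33 infected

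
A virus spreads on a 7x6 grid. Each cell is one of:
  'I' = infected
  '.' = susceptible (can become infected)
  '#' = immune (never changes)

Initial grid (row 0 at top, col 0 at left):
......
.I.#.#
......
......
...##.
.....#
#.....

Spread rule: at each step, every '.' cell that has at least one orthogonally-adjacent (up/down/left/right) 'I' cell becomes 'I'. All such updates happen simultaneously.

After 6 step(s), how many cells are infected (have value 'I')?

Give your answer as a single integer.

Answer: 31

Derivation:
Step 0 (initial): 1 infected
Step 1: +4 new -> 5 infected
Step 2: +5 new -> 10 infected
Step 3: +5 new -> 15 infected
Step 4: +6 new -> 21 infected
Step 5: +7 new -> 28 infected
Step 6: +3 new -> 31 infected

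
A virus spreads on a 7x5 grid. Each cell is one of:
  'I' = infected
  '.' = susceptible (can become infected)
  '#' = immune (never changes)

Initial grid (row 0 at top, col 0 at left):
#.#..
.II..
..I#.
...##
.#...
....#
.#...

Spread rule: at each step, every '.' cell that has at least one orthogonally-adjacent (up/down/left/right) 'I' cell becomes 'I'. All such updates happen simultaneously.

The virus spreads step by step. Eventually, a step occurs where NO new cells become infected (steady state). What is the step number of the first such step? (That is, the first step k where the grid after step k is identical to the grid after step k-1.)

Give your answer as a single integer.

Step 0 (initial): 3 infected
Step 1: +5 new -> 8 infected
Step 2: +5 new -> 13 infected
Step 3: +5 new -> 18 infected
Step 4: +5 new -> 23 infected
Step 5: +2 new -> 25 infected
Step 6: +2 new -> 27 infected
Step 7: +0 new -> 27 infected

Answer: 7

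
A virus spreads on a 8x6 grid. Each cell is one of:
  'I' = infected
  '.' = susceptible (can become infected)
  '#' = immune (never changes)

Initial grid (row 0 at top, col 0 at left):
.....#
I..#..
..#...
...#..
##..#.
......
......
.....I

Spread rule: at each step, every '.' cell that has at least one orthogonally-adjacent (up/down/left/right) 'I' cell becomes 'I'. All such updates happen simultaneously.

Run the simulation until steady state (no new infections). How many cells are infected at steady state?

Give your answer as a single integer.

Answer: 41

Derivation:
Step 0 (initial): 2 infected
Step 1: +5 new -> 7 infected
Step 2: +7 new -> 14 infected
Step 3: +6 new -> 20 infected
Step 4: +6 new -> 26 infected
Step 5: +8 new -> 34 infected
Step 6: +5 new -> 39 infected
Step 7: +2 new -> 41 infected
Step 8: +0 new -> 41 infected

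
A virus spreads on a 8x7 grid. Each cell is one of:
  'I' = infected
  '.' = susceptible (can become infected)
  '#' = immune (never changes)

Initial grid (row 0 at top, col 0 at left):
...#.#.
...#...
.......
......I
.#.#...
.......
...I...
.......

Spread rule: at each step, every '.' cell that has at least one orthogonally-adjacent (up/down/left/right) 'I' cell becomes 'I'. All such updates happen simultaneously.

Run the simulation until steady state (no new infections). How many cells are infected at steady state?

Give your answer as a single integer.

Answer: 51

Derivation:
Step 0 (initial): 2 infected
Step 1: +7 new -> 9 infected
Step 2: +11 new -> 20 infected
Step 3: +12 new -> 32 infected
Step 4: +6 new -> 38 infected
Step 5: +4 new -> 42 infected
Step 6: +3 new -> 45 infected
Step 7: +3 new -> 48 infected
Step 8: +2 new -> 50 infected
Step 9: +1 new -> 51 infected
Step 10: +0 new -> 51 infected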